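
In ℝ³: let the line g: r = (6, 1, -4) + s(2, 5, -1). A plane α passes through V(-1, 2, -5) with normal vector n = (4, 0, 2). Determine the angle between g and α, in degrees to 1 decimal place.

α: n·r = n·V gives 4x + 2z = -14.
sin θ = |n·v| / (|n||v|) = |6| / (√20 · √30) = 0.24495.
θ ≈ 14.2°.

14.2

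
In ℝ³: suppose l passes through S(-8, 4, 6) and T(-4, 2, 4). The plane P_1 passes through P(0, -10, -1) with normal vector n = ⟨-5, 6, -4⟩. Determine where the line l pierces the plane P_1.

(8, -4, -2)

A direction vector for l is T − S = (4, -2, -2).
P_1: n·r = n·P gives -5x + 6y - 4z = -56.
Substitute r = (-8, 4, 6) + t(4, -2, -2) into the plane: 40 + (-24)t = -56, so t = 4.
Intersection: (-8, 4, 6) + 4·(4, -2, -2) = (8, -4, -2).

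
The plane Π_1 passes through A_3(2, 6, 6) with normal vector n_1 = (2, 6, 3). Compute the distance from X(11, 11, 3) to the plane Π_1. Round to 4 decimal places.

Π_1: n_1·r = n_1·A_3 gives 2x + 6y + 3z = 58.
n·X − d = (2)·(11) + (6)·(11) + (3)·(3) − 58 = 39; |n| = √49.
Distance = |39| / √49 = 39/√49 ≈ 5.5714.

5.5714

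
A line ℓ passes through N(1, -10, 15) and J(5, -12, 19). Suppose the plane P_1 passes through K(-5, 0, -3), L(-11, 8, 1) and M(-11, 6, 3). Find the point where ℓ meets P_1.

A direction vector for ℓ is J − N = (4, -2, 4).
KL = (-6, 8, 4), KM = (-6, 6, 6); a normal to P_1 is KL × KM = (24, 12, 12).
Using K: P_1 has equation 24x + 12y + 12z = -156.
Substitute r = (1, -10, 15) + t(4, -2, 4) into the plane: 84 + 120t = -156, so t = -2.
Intersection: (1, -10, 15) + (-2)·(4, -2, 4) = (-7, -6, 7).

(-7, -6, 7)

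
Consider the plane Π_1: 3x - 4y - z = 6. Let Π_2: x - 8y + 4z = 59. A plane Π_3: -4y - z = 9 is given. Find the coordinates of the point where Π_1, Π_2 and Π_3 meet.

Solving the 3×3 linear system 3x - 4y - z = 6, x - 8y + 4z = 59, -4y - z = 9 (e.g. by elimination or Cramer's rule, determinant = 72) gives (-1, -4, 7).

(-1, -4, 7)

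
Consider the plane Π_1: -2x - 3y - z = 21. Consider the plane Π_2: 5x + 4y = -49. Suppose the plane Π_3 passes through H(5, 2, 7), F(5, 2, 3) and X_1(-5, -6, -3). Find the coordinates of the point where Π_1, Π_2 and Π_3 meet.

(-5, -6, 7)

HF = (0, 0, -4), HX_1 = (-10, -8, -10); a normal to Π_3 is HF × HX_1 = (-32, 40, 0).
Using H: Π_3 has equation -32x + 40y = -80.
Solving the 3×3 linear system -2x - 3y - z = 21, 5x + 4y = -49, -32x + 40y = -80 (e.g. by elimination or Cramer's rule, determinant = -328) gives (-5, -6, 7).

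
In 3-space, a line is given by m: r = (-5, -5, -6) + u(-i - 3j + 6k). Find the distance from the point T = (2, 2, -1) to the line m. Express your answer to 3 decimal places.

11.087

Taking (-5, -5, -6) on m with direction v = (-1, -3, 6): w = T − (-5, -5, -6) = (7, 7, 5), and w × v = (57, -47, -14).
Distance = |w × v| / |v| = √5654 / √46 ≈ 11.087.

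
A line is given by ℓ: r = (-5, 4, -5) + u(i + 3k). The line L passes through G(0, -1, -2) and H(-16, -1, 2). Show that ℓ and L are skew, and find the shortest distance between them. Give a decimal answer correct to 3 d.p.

A direction vector for L is H − G = (-16, 0, 4).
Common perpendicular direction n = (1, 0, 3) × (-16, 0, 4) = (0, -52, 0).
With w = (0, -1, -2) − (-5, 4, -5) = (5, -5, 3), w · n = 260.
Since n ≠ 0 the lines are not parallel, and w · n = 260 ≠ 0 so they do not intersect; hence they are skew.
Distance = |w · n| / |n| = |260| / √2704 ≈ 5.000.

5.000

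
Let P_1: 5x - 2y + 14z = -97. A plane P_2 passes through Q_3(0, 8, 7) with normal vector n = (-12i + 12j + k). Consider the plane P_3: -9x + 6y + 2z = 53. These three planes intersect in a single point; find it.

(-3, 6, -5)

P_2: n·r = n·Q_3 gives -12x + 12y + z = 103.
Solving the 3×3 linear system 5x - 2y + 14z = -97, -12x + 12y + z = 103, -9x + 6y + 2z = 53 (e.g. by elimination or Cramer's rule, determinant = 564) gives (-3, 6, -5).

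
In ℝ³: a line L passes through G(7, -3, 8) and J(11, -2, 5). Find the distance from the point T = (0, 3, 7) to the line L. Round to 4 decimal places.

8.4921

A direction vector for L is J − G = (4, 1, -3).
Taking (7, -3, 8) on L with direction v = (4, 1, -3): w = T − (7, -3, 8) = (-7, 6, -1), and w × v = (-17, -25, -31).
Distance = |w × v| / |v| = √1875 / √26 ≈ 8.4921.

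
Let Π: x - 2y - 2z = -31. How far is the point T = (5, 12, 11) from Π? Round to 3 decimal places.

n·T − d = (1)·(5) + (-2)·(12) + (-2)·(11) − (-31) = -10; |n| = √9.
Distance = |-10| / √9 = 10/√9 ≈ 3.333.

3.333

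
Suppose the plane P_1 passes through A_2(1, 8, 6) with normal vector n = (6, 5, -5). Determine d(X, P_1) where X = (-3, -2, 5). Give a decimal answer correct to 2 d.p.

P_1: n·r = n·A_2 gives 6x + 5y - 5z = 16.
n·X − d = (6)·(-3) + (5)·(-2) + (-5)·(5) − 16 = -69; |n| = √86.
Distance = |-69| / √86 = 69/√86 ≈ 7.44.

7.44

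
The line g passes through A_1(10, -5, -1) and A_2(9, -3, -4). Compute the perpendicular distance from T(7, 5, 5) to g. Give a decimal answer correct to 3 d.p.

11.967

A direction vector for g is A_2 − A_1 = (-1, 2, -3).
Taking (10, -5, -1) on g with direction v = (-1, 2, -3): w = T − (10, -5, -1) = (-3, 10, 6), and w × v = (-42, -15, 4).
Distance = |w × v| / |v| = √2005 / √14 ≈ 11.967.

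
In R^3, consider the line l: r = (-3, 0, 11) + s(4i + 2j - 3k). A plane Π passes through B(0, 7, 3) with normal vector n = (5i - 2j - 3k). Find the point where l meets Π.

(1, 2, 8)

Π: n·r = n·B gives 5x - 2y - 3z = -23.
Substitute r = (-3, 0, 11) + t(4, 2, -3) into the plane: -48 + 25t = -23, so t = 1.
Intersection: (-3, 0, 11) + 1·(4, 2, -3) = (1, 2, 8).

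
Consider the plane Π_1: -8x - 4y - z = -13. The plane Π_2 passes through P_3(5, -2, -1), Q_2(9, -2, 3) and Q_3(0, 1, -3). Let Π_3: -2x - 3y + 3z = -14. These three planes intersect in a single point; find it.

P_3Q_2 = (4, 0, 4), P_3Q_3 = (-5, 3, -2); a normal to Π_2 is P_3Q_2 × P_3Q_3 = (-12, -12, 12).
Using P_3: Π_2 has equation -12x - 12y + 12z = -48.
Solving the 3×3 linear system -8x - 4y - z = -13, -12x - 12y + 12z = -48, -2x - 3y + 3z = -14 (e.g. by elimination or Cramer's rule, determinant = -60) gives (-2, 7, 1).

(-2, 7, 1)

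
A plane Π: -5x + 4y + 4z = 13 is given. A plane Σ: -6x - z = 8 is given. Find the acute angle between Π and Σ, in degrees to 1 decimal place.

55.5

cos θ = |n₁·n₂| / (|n₁||n₂|) = |26| / (√57 · √37).
θ = arccos(0.56615) ≈ 55.5°.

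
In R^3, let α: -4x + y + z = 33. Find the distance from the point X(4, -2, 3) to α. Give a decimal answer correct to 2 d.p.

n·X − d = (-4)·(4) + (1)·(-2) + (1)·(3) − 33 = -48; |n| = √18.
Distance = |-48| / √18 = 48/√18 ≈ 11.31.

11.31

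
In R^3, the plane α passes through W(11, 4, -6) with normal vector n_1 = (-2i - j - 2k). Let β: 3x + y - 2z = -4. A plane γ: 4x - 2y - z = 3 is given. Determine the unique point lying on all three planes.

α: n_1·r = n_1·W gives -2x - y - 2z = -14.
Solving the 3×3 linear system -2x - y - 2z = -14, 3x + y - 2z = -4, 4x - 2y - z = 3 (e.g. by elimination or Cramer's rule, determinant = 35) gives (2, 0, 5).

(2, 0, 5)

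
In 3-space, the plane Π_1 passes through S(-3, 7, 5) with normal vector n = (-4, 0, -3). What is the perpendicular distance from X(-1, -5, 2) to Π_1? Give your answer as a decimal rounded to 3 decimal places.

0.200

Π_1: n·r = n·S gives -4x - 3z = -3.
n·X − d = (-4)·(-1) + (0)·(-5) + (-3)·(2) − (-3) = 1; |n| = √25.
Distance = |1| / √25 = 1/√25 ≈ 0.200.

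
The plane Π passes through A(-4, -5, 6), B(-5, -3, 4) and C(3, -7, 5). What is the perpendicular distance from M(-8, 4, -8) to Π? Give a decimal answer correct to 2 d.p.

AB = (-1, 2, -2), AC = (7, -2, -1); a normal to Π is AB × AC = (-6, -15, -12).
Using A: Π has equation -6x - 15y - 12z = 27.
n·M − d = (-6)·(-8) + (-15)·(4) + (-12)·(-8) − 27 = 57; |n| = √405.
Distance = |57| / √405 = 57/√405 ≈ 2.83.

2.83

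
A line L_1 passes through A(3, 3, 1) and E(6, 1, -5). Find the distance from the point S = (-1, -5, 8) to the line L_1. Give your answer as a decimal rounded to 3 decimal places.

9.977

A direction vector for L_1 is E − A = (3, -2, -6).
Taking (3, 3, 1) on L_1 with direction v = (3, -2, -6): w = S − (3, 3, 1) = (-4, -8, 7), and w × v = (62, -3, 32).
Distance = |w × v| / |v| = √4877 / √49 ≈ 9.977.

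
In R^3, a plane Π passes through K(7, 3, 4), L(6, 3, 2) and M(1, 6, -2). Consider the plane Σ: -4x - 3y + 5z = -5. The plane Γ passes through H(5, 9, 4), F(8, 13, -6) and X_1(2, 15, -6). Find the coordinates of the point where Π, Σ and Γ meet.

(2, 9, 6)

KL = (-1, 0, -2), KM = (-6, 3, -6); a normal to Π is KL × KM = (6, 6, -3).
Using K: Π has equation 6x + 6y - 3z = 48.
HF = (3, 4, -10), HX_1 = (-3, 6, -10); a normal to Γ is HF × HX_1 = (20, 60, 30).
Using H: Γ has equation 20x + 60y + 30z = 760.
Solving the 3×3 linear system 6x + 6y - 3z = 48, -4x - 3y + 5z = -5, 20x + 60y + 30z = 760 (e.g. by elimination or Cramer's rule, determinant = -480) gives (2, 9, 6).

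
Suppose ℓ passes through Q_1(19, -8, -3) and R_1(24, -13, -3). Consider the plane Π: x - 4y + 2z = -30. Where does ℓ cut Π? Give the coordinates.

A direction vector for ℓ is R_1 − Q_1 = (5, -5, 0).
Substitute r = (19, -8, -3) + t(5, -5, 0) into the plane: 45 + 25t = -30, so t = -3.
Intersection: (19, -8, -3) + (-3)·(5, -5, 0) = (4, 7, -3).

(4, 7, -3)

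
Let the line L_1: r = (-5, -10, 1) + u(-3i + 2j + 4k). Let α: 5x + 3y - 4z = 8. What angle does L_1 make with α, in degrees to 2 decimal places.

sin θ = |n·v| / (|n||v|) = |-25| / (√50 · √29) = 0.65653.
θ ≈ 41.04°.

41.04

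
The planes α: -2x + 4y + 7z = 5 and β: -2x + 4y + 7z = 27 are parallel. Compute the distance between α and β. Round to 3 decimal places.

Same normal n = (-2, 4, 7) with |n| = √69; distance = |5 − 27| / |n| = 22/√69 ≈ 2.648.

2.648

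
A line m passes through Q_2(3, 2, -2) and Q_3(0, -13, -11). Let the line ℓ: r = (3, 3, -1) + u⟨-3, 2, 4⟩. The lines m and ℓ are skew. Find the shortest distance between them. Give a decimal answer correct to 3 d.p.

A direction vector for m is Q_3 − Q_2 = (-3, -15, -9).
Common perpendicular direction n = (-3, -15, -9) × (-3, 2, 4) = (-42, 39, -51).
With w = (3, 3, -1) − (3, 2, -2) = (0, 1, 1), w · n = -12.
Distance = |w · n| / |n| = |-12| / √5886 ≈ 0.156.

0.156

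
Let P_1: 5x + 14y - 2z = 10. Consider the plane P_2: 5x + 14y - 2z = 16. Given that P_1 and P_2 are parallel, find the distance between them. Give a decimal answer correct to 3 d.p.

Same normal n = (5, 14, -2) with |n| = √225; distance = |10 − 16| / |n| = 6/√225 ≈ 0.400.

0.400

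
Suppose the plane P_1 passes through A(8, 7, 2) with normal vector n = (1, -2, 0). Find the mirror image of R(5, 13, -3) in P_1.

P_1: n·r = n·A gives x - 2y = -6.
λ = (n·R − d)/|n|² = (-21 − (-6))/5 = -3.
Reflection = R − 2λn = (5, 13, -3) − (-6)·(1, -2, 0) = (11, 1, -3).

(11, 1, -3)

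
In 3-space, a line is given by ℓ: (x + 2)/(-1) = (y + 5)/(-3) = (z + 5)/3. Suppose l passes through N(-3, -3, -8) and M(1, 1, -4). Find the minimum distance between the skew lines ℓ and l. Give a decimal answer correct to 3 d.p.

1.069

ℓ has direction (-1, -3, 3) through (-2, -5, -5).
A direction vector for l is M − N = (4, 4, 4).
Common perpendicular direction n = (-1, -3, 3) × (4, 4, 4) = (-24, 16, 8).
With w = (-3, -3, -8) − (-2, -5, -5) = (-1, 2, -3), w · n = 32.
Distance = |w · n| / |n| = |32| / √896 ≈ 1.069.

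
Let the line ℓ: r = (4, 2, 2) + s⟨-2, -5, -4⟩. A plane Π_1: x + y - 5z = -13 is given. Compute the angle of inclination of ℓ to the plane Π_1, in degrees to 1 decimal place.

21.9

sin θ = |n·v| / (|n||v|) = |13| / (√27 · √45) = 0.37295.
θ ≈ 21.9°.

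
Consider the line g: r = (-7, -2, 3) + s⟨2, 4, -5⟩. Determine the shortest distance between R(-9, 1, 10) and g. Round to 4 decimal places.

Taking (-7, -2, 3) on g with direction v = (2, 4, -5): w = R − (-7, -2, 3) = (-2, 3, 7), and w × v = (-43, 4, -14).
Distance = |w × v| / |v| = √2061 / √45 ≈ 6.7676.

6.7676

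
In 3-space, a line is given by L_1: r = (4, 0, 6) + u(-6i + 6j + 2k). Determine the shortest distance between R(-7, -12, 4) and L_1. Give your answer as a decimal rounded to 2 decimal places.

Taking (4, 0, 6) on L_1 with direction v = (-6, 6, 2): w = R − (4, 0, 6) = (-11, -12, -2), and w × v = (-12, 34, -138).
Distance = |w × v| / |v| = √20344 / √76 ≈ 16.36.

16.36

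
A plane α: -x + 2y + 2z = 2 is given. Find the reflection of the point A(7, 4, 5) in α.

(9, 0, 1)

λ = (n·A − d)/|n|² = (11 − 2)/9 = 1.
Reflection = A − 2λn = (7, 4, 5) − 2·(-1, 2, 2) = (9, 0, 1).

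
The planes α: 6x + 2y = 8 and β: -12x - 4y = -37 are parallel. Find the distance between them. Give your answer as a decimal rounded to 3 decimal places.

1.660

Rescale β by 1/(-2): 6x + 2y = 37/2. Then distance = |8 − (37/2)| / √40 ≈ 1.660.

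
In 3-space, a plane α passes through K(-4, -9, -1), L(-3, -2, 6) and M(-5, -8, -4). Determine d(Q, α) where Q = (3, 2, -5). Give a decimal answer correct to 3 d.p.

9.254

KL = (1, 7, 7), KM = (-1, 1, -3); a normal to α is KL × KM = (-28, -4, 8).
Using K: α has equation -28x - 4y + 8z = 140.
n·Q − d = (-28)·(3) + (-4)·(2) + (8)·(-5) − 140 = -272; |n| = √864.
Distance = |-272| / √864 = 272/√864 ≈ 9.254.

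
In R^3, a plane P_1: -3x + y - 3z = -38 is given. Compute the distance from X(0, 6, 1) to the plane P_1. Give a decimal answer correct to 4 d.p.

9.4060

n·X − d = (-3)·(0) + (1)·(6) + (-3)·(1) − (-38) = 41; |n| = √19.
Distance = |41| / √19 = 41/√19 ≈ 9.4060.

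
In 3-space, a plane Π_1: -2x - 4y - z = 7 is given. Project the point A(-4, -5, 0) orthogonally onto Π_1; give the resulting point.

Foot = A − λn with λ = (n·A − d)/|n|² = (28 − 7)/21 = 1.
Foot = (-4, -5, 0) − 1·(-2, -4, -1) = (-2, -1, 1).

(-2, -1, 1)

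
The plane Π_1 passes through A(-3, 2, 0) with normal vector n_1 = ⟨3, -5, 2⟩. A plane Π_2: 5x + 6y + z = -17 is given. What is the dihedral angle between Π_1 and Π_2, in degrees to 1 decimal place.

74.5

Π_1: n_1·r = n_1·A gives 3x - 5y + 2z = -19.
cos θ = |n₁·n₂| / (|n₁||n₂|) = |-13| / (√38 · √62).
θ = arccos(0.26783) ≈ 74.5°.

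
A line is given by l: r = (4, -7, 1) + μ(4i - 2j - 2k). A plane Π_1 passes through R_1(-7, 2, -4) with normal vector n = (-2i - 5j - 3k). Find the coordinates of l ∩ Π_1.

Π_1: n·r = n·R_1 gives -2x - 5y - 3z = 16.
Substitute r = (4, -7, 1) + t(4, -2, -2) into the plane: 24 + 8t = 16, so t = -1.
Intersection: (4, -7, 1) + (-1)·(4, -2, -2) = (0, -5, 3).

(0, -5, 3)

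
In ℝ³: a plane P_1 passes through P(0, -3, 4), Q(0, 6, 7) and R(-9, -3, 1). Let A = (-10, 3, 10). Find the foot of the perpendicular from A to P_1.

PQ = (0, 9, 3), PR = (-9, 0, -3); a normal to P_1 is PQ × PR = (-27, -27, 81).
Using P: P_1 has equation -27x - 27y + 81z = 405.
Foot = A − λn with λ = (n·A − d)/|n|² = (999 − 405)/8019 = 2/27.
Foot = (-10, 3, 10) − (2/27)·(-27, -27, 81) = (-8, 5, 4).

(-8, 5, 4)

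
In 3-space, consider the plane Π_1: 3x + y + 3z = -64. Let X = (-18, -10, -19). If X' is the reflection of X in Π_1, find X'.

(0, -4, -1)

λ = (n·X − d)/|n|² = (-121 − (-64))/19 = -3.
Reflection = X − 2λn = (-18, -10, -19) − (-6)·(3, 1, 3) = (0, -4, -1).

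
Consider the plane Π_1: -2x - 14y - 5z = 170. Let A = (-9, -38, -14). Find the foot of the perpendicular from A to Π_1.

Foot = A − λn with λ = (n·A − d)/|n|² = (620 − 170)/225 = 2.
Foot = (-9, -38, -14) − 2·(-2, -14, -5) = (-5, -10, -4).

(-5, -10, -4)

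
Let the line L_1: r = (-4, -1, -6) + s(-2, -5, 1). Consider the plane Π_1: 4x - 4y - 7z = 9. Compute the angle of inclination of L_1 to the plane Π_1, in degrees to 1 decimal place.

5.8

sin θ = |n·v| / (|n||v|) = |5| / (√81 · √30) = 0.10143.
θ ≈ 5.8°.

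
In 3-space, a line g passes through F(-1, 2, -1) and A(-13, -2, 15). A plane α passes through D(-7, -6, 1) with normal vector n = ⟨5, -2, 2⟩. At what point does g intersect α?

A direction vector for g is A − F = (-12, -4, 16).
α: n·r = n·D gives 5x - 2y + 2z = -21.
Substitute r = (-1, 2, -1) + t(-12, -4, 16) into the plane: -11 + (-20)t = -21, so t = 1/2.
Intersection: (-1, 2, -1) + (1/2)·(-12, -4, 16) = (-7, 0, 7).

(-7, 0, 7)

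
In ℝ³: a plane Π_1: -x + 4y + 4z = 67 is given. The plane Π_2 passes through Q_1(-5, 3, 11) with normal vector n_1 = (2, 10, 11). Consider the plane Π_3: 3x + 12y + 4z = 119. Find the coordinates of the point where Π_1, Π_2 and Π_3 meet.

(-7, 10, 5)

Π_2: n_1·r = n_1·Q_1 gives 2x + 10y + 11z = 141.
Solving the 3×3 linear system -x + 4y + 4z = 67, 2x + 10y + 11z = 141, 3x + 12y + 4z = 119 (e.g. by elimination or Cramer's rule, determinant = 168) gives (-7, 10, 5).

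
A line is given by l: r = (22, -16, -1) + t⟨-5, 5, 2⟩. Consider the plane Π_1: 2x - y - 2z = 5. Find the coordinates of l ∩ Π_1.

(7, -1, 5)

Substitute r = (22, -16, -1) + t(-5, 5, 2) into the plane: 62 + (-19)t = 5, so t = 3.
Intersection: (22, -16, -1) + 3·(-5, 5, 2) = (7, -1, 5).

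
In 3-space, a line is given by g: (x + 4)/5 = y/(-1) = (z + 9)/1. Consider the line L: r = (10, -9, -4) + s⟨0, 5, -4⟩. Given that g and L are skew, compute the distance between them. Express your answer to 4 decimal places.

g has direction (5, -1, 1) through (-4, 0, -9).
Common perpendicular direction n = (5, -1, 1) × (0, 5, -4) = (-1, 20, 25).
With w = (10, -9, -4) − (-4, 0, -9) = (14, -9, 5), w · n = -69.
Distance = |w · n| / |n| = |-69| / √1026 ≈ 2.1541.

2.1541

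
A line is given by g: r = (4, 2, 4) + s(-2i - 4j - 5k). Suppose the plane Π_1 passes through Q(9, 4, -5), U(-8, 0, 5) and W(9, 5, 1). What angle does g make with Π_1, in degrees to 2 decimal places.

QU = (-17, -4, 10), QW = (0, 1, 6); a normal to Π_1 is QU × QW = (-34, 102, -17).
Using Q: Π_1 has equation -34x + 102y - 17z = 187.
sin θ = |n·v| / (|n||v|) = |-255| / (√11849 · √45) = 0.34922.
θ ≈ 20.44°.

20.44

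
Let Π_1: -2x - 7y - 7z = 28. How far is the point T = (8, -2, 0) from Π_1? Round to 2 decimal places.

n·T − d = (-2)·(8) + (-7)·(-2) + (-7)·(0) − 28 = -30; |n| = √102.
Distance = |-30| / √102 = 30/√102 ≈ 2.97.

2.97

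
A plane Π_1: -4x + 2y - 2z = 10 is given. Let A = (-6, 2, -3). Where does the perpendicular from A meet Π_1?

Foot = A − λn with λ = (n·A − d)/|n|² = (34 − 10)/24 = 1.
Foot = (-6, 2, -3) − 1·(-4, 2, -2) = (-2, 0, -1).

(-2, 0, -1)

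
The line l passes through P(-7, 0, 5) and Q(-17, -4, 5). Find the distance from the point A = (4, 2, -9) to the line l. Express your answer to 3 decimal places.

A direction vector for l is Q − P = (-10, -4, 0).
Taking (-7, 0, 5) on l with direction v = (-10, -4, 0): w = A − (-7, 0, 5) = (11, 2, -14), and w × v = (-56, 140, -24).
Distance = |w × v| / |v| = √23312 / √116 ≈ 14.176.

14.176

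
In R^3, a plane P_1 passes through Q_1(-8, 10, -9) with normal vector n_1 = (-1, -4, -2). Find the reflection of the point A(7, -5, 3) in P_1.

(9, 3, 7)

P_1: n_1·r = n_1·Q_1 gives -x - 4y - 2z = -14.
λ = (n·A − d)/|n|² = (7 − (-14))/21 = 1.
Reflection = A − 2λn = (7, -5, 3) − 2·(-1, -4, -2) = (9, 3, 7).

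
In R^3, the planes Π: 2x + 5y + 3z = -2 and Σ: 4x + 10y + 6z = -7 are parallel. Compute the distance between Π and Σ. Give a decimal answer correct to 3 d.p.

Rescale Σ by 1/2: 2x + 5y + 3z = -7/2. Then distance = |-2 − (-7/2)| / √38 ≈ 0.243.

0.243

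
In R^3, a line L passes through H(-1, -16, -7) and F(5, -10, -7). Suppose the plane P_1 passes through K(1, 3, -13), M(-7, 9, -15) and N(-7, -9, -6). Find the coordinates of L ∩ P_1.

(5, -10, -7)

A direction vector for L is F − H = (6, 6, 0).
KM = (-8, 6, -2), KN = (-8, -12, 7); a normal to P_1 is KM × KN = (18, 72, 144).
Using K: P_1 has equation 18x + 72y + 144z = -1638.
Substitute r = (-1, -16, -7) + t(6, 6, 0) into the plane: -2178 + 540t = -1638, so t = 1.
Intersection: (-1, -16, -7) + 1·(6, 6, 0) = (5, -10, -7).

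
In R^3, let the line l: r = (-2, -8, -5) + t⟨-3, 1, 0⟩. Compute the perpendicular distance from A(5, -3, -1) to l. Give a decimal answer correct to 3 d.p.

8.025

Taking (-2, -8, -5) on l with direction v = (-3, 1, 0): w = A − (-2, -8, -5) = (7, 5, 4), and w × v = (-4, -12, 22).
Distance = |w × v| / |v| = √644 / √10 ≈ 8.025.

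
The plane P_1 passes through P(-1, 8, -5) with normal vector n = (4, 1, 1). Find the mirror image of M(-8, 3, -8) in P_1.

P_1: n·r = n·P gives 4x + y + z = -1.
λ = (n·M − d)/|n|² = (-37 − (-1))/18 = -2.
Reflection = M − 2λn = (-8, 3, -8) − (-4)·(4, 1, 1) = (8, 7, -4).

(8, 7, -4)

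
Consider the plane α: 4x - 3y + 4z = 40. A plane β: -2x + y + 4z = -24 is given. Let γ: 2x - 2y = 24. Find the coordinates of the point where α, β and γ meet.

Solving the 3×3 linear system 4x - 3y + 4z = 40, -2x + y + 4z = -24, 2x - 2y = 24 (e.g. by elimination or Cramer's rule, determinant = 16) gives (8, -4, -1).

(8, -4, -1)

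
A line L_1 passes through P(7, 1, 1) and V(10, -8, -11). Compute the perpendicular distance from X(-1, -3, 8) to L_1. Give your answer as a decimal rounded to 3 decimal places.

A direction vector for L_1 is V − P = (3, -9, -12).
Taking (7, 1, 1) on L_1 with direction v = (3, -9, -12): w = X − (7, 1, 1) = (-8, -4, 7), and w × v = (111, -75, 84).
Distance = |w × v| / |v| = √25002 / √234 ≈ 10.337.

10.337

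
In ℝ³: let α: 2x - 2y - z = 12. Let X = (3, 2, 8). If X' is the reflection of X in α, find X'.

λ = (n·X − d)/|n|² = (-6 − 12)/9 = -2.
Reflection = X − 2λn = (3, 2, 8) − (-4)·(2, -2, -1) = (11, -6, 4).

(11, -6, 4)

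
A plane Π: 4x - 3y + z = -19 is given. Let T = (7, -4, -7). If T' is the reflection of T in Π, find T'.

(-9, 8, -11)

λ = (n·T − d)/|n|² = (33 − (-19))/26 = 2.
Reflection = T − 2λn = (7, -4, -7) − 4·(4, -3, 1) = (-9, 8, -11).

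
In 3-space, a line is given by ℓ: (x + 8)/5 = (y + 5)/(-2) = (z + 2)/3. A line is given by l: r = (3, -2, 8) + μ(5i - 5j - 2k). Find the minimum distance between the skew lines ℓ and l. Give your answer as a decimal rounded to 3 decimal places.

3.851

ℓ has direction (5, -2, 3) through (-8, -5, -2).
Common perpendicular direction n = (5, -2, 3) × (5, -5, -2) = (19, 25, -15).
With w = (3, -2, 8) − (-8, -5, -2) = (11, 3, 10), w · n = 134.
Distance = |w · n| / |n| = |134| / √1211 ≈ 3.851.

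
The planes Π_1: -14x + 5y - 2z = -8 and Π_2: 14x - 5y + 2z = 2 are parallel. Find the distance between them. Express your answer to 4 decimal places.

0.4000

Rescale Π_2 by 1/(-1): -14x + 5y - 2z = -2. Then distance = |-8 − (-2)| / √225 ≈ 0.4000.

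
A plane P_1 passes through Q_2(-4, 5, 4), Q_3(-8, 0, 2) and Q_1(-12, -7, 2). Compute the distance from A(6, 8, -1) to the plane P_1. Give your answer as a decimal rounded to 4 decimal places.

8.6667

Q_2Q_3 = (-4, -5, -2), Q_2Q_1 = (-8, -12, -2); a normal to P_1 is Q_2Q_3 × Q_2Q_1 = (-14, 8, 8).
Using Q_2: P_1 has equation -14x + 8y + 8z = 128.
n·A − d = (-14)·(6) + (8)·(8) + (8)·(-1) − 128 = -156; |n| = √324.
Distance = |-156| / √324 = 156/√324 ≈ 8.6667.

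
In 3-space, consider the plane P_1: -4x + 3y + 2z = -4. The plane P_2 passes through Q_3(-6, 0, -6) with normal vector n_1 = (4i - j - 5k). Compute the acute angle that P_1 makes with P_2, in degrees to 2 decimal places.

P_2: n_1·r = n_1·Q_3 gives 4x - y - 5z = 6.
cos θ = |n₁·n₂| / (|n₁||n₂|) = |-29| / (√29 · √42).
θ = arccos(0.83095) ≈ 33.80°.

33.80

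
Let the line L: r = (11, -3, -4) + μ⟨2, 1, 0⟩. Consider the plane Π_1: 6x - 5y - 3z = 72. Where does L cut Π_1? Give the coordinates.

Substitute r = (11, -3, -4) + t(2, 1, 0) into the plane: 93 + 7t = 72, so t = -3.
Intersection: (11, -3, -4) + (-3)·(2, 1, 0) = (5, -6, -4).

(5, -6, -4)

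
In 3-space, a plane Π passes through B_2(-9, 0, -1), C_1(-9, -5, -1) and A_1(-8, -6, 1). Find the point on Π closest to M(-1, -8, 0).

(-7, -8, 3)

B_2C_1 = (0, -5, 0), B_2A_1 = (1, -6, 2); a normal to Π is B_2C_1 × B_2A_1 = (-10, 0, 5).
Using B_2: Π has equation -10x + 5z = 85.
Foot = M − λn with λ = (n·M − d)/|n|² = (10 − 85)/125 = -3/5.
Foot = (-1, -8, 0) − (-3/5)·(-10, 0, 5) = (-7, -8, 3).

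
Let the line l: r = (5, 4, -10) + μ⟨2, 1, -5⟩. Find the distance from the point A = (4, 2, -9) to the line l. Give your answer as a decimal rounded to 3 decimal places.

1.817

Taking (5, 4, -10) on l with direction v = (2, 1, -5): w = A − (5, 4, -10) = (-1, -2, 1), and w × v = (9, -3, 3).
Distance = |w × v| / |v| = √99 / √30 ≈ 1.817.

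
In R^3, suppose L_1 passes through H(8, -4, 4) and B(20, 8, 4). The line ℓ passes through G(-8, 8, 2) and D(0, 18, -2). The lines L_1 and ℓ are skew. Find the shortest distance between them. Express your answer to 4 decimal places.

18.0000

A direction vector for L_1 is B − H = (12, 12, 0).
A direction vector for ℓ is D − G = (8, 10, -4).
Common perpendicular direction n = (12, 12, 0) × (8, 10, -4) = (-48, 48, 24).
With w = (-8, 8, 2) − (8, -4, 4) = (-16, 12, -2), w · n = 1296.
Distance = |w · n| / |n| = |1296| / √5184 ≈ 18.0000.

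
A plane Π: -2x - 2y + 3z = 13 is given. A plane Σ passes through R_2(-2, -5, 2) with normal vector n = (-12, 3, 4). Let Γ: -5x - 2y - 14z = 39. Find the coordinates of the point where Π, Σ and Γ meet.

Σ: n·r = n·R_2 gives -12x + 3y + 4z = 17.
Solving the 3×3 linear system -2x - 2y + 3z = 13, -12x + 3y + 4z = 17, -5x - 2y - 14z = 39 (e.g. by elimination or Cramer's rule, determinant = 561) gives (-3, -5, -1).

(-3, -5, -1)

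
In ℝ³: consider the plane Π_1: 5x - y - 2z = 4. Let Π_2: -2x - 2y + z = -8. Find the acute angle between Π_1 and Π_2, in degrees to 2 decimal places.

cos θ = |n₁·n₂| / (|n₁||n₂|) = |-10| / (√30 · √9).
θ = arccos(0.60858) ≈ 52.51°.

52.51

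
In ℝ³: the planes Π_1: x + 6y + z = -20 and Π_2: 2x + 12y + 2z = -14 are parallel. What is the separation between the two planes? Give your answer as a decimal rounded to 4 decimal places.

2.1089

Rescale Π_2 by 1/2: x + 6y + z = -7. Then distance = |-20 − (-7)| / √38 ≈ 2.1089.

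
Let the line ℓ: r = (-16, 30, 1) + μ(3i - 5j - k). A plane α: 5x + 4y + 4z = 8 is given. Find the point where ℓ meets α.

Substitute r = (-16, 30, 1) + t(3, -5, -1) into the plane: 44 + (-9)t = 8, so t = 4.
Intersection: (-16, 30, 1) + 4·(3, -5, -1) = (-4, 10, -3).

(-4, 10, -3)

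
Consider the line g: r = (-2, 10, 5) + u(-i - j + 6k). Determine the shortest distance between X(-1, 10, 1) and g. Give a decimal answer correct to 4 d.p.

Taking (-2, 10, 5) on g with direction v = (-1, -1, 6): w = X − (-2, 10, 5) = (1, 0, -4), and w × v = (-4, -2, -1).
Distance = |w × v| / |v| = √21 / √38 ≈ 0.7434.

0.7434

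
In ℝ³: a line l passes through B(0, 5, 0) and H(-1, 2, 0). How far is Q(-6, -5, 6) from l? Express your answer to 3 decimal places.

6.512

A direction vector for l is H − B = (-1, -3, 0).
Taking (0, 5, 0) on l with direction v = (-1, -3, 0): w = Q − (0, 5, 0) = (-6, -10, 6), and w × v = (18, -6, 8).
Distance = |w × v| / |v| = √424 / √10 ≈ 6.512.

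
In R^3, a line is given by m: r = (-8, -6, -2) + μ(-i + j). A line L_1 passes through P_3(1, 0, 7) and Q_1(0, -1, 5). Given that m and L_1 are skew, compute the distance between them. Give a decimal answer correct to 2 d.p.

3.46

A direction vector for L_1 is Q_1 − P_3 = (-1, -1, -2).
Common perpendicular direction n = (-1, 1, 0) × (-1, -1, -2) = (-2, -2, 2).
With w = (1, 0, 7) − (-8, -6, -2) = (9, 6, 9), w · n = -12.
Distance = |w · n| / |n| = |-12| / √12 ≈ 3.46.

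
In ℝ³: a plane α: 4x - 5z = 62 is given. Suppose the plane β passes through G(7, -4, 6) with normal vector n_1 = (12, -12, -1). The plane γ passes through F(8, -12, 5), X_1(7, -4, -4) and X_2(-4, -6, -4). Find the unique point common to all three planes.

β: n_1·r = n_1·G gives 12x - 12y - z = 126.
FX_1 = (-1, 8, -9), FX_2 = (-12, 6, -9); a normal to γ is FX_1 × FX_2 = (-18, 99, 90).
Using F: γ has equation -18x + 99y + 90z = -882.
Solving the 3×3 linear system 4x - 5z = 62, 12x - 12y - z = 126, -18x + 99y + 90z = -882 (e.g. by elimination or Cramer's rule, determinant = -8784) gives (8, -2, -6).

(8, -2, -6)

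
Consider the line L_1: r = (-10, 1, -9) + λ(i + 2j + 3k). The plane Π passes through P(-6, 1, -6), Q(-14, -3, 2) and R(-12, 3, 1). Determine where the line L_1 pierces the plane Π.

PQ = (-8, -4, 8), PR = (-6, 2, 7); a normal to Π is PQ × PR = (-44, 8, -40).
Using P: Π has equation -44x + 8y - 40z = 512.
Substitute r = (-10, 1, -9) + t(1, 2, 3) into the plane: 808 + (-148)t = 512, so t = 2.
Intersection: (-10, 1, -9) + 2·(1, 2, 3) = (-8, 5, -3).

(-8, 5, -3)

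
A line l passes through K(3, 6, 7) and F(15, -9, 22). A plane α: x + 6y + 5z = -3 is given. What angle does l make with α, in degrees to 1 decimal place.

0.9

A direction vector for l is F − K = (12, -15, 15).
sin θ = |n·v| / (|n||v|) = |-3| / (√62 · √594) = 0.01563.
θ ≈ 0.9°.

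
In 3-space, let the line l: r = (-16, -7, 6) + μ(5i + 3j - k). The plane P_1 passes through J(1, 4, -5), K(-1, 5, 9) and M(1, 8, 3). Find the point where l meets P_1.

JK = (-2, 1, 14), JM = (0, 4, 8); a normal to P_1 is JK × JM = (-48, 16, -8).
Using J: P_1 has equation -48x + 16y - 8z = 56.
Substitute r = (-16, -7, 6) + t(5, 3, -1) into the plane: 608 + (-184)t = 56, so t = 3.
Intersection: (-16, -7, 6) + 3·(5, 3, -1) = (-1, 2, 3).

(-1, 2, 3)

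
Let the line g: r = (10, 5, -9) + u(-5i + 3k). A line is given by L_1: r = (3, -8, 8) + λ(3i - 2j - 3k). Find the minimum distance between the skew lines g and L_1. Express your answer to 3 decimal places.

15.707

Common perpendicular direction n = (-5, 0, 3) × (3, -2, -3) = (6, -6, 10).
With w = (3, -8, 8) − (10, 5, -9) = (-7, -13, 17), w · n = 206.
Distance = |w · n| / |n| = |206| / √172 ≈ 15.707.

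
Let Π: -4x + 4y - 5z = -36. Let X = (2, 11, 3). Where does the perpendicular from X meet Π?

(6, 7, 8)

Foot = X − λn with λ = (n·X − d)/|n|² = (21 − (-36))/57 = 1.
Foot = (2, 11, 3) − 1·(-4, 4, -5) = (6, 7, 8).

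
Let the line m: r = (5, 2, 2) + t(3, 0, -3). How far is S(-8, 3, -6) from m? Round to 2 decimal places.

Taking (5, 2, 2) on m with direction v = (3, 0, -3): w = S − (5, 2, 2) = (-13, 1, -8), and w × v = (-3, -63, -3).
Distance = |w × v| / |v| = √3987 / √18 ≈ 14.88.

14.88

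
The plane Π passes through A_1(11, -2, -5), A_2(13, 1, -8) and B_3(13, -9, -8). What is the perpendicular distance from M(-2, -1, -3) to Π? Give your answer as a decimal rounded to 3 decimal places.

A_1A_2 = (2, 3, -3), A_1B_3 = (2, -7, -3); a normal to Π is A_1A_2 × A_1B_3 = (-30, 0, -20).
Using A_1: Π has equation -30x - 20z = -230.
n·M − d = (-30)·(-2) + (0)·(-1) + (-20)·(-3) − (-230) = 350; |n| = √1300.
Distance = |350| / √1300 = 350/√1300 ≈ 9.707.

9.707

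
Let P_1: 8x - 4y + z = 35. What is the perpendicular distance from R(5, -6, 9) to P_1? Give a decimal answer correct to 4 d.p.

n·R − d = (8)·(5) + (-4)·(-6) + (1)·(9) − 35 = 38; |n| = √81.
Distance = |38| / √81 = 38/√81 ≈ 4.2222.

4.2222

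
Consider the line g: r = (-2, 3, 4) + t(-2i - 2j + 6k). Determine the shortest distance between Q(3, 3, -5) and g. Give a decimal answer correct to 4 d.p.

3.5929

Taking (-2, 3, 4) on g with direction v = (-2, -2, 6): w = Q − (-2, 3, 4) = (5, 0, -9), and w × v = (-18, -12, -10).
Distance = |w × v| / |v| = √568 / √44 ≈ 3.5929.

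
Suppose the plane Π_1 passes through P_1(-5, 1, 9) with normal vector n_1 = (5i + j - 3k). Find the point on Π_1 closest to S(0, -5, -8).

Π_1: n_1·r = n_1·P_1 gives 5x + y - 3z = -51.
Foot = S − λn with λ = (n·S − d)/|n|² = (19 − (-51))/35 = 2.
Foot = (0, -5, -8) − 2·(5, 1, -3) = (-10, -7, -2).

(-10, -7, -2)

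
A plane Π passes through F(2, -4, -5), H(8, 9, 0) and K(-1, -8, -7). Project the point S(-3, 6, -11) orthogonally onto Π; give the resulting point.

(-5, 5, -6)

FH = (6, 13, 5), FK = (-3, -4, -2); a normal to Π is FH × FK = (-6, -3, 15).
Using F: Π has equation -6x - 3y + 15z = -75.
Foot = S − λn with λ = (n·S − d)/|n|² = (-165 − (-75))/270 = -1/3.
Foot = (-3, 6, -11) − (-1/3)·(-6, -3, 15) = (-5, 5, -6).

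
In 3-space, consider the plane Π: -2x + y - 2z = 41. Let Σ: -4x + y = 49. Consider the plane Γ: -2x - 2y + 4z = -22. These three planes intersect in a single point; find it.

Solving the 3×3 linear system -2x + y - 2z = 41, -4x + y = 49, -2x - 2y + 4z = -22 (e.g. by elimination or Cramer's rule, determinant = -12) gives (-10, 9, -6).

(-10, 9, -6)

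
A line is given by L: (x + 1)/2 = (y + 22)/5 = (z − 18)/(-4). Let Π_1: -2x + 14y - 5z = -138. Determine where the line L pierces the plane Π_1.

(5, -7, 6)

L has direction (2, 5, -4) through (-1, -22, 18).
Substitute r = (-1, -22, 18) + t(2, 5, -4) into the plane: -396 + 86t = -138, so t = 3.
Intersection: (-1, -22, 18) + 3·(2, 5, -4) = (5, -7, 6).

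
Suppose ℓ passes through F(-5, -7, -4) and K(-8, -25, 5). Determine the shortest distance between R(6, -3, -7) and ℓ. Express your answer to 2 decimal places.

A direction vector for ℓ is K − F = (-3, -18, 9).
Taking (-5, -7, -4) on ℓ with direction v = (-3, -18, 9): w = R − (-5, -7, -4) = (11, 4, -3), and w × v = (-18, -90, -186).
Distance = |w × v| / |v| = √43020 / √414 ≈ 10.19.

10.19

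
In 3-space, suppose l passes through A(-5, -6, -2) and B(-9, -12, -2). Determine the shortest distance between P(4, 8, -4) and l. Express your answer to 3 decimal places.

A direction vector for l is B − A = (-4, -6, 0).
Taking (-5, -6, -2) on l with direction v = (-4, -6, 0): w = P − (-5, -6, -2) = (9, 14, -2), and w × v = (-12, 8, 2).
Distance = |w × v| / |v| = √212 / √52 ≈ 2.019.

2.019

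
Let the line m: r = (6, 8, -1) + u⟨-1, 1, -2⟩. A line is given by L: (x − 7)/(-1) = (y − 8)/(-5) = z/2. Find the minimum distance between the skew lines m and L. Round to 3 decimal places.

0.186

L has direction (-1, -5, 2) through (7, 8, 0).
Common perpendicular direction n = (-1, 1, -2) × (-1, -5, 2) = (-8, 4, 6).
With w = (7, 8, 0) − (6, 8, -1) = (1, 0, 1), w · n = -2.
Distance = |w · n| / |n| = |-2| / √116 ≈ 0.186.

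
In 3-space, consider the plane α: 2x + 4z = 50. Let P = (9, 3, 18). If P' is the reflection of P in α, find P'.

λ = (n·P − d)/|n|² = (90 − 50)/20 = 2.
Reflection = P − 2λn = (9, 3, 18) − 4·(2, 0, 4) = (1, 3, 2).

(1, 3, 2)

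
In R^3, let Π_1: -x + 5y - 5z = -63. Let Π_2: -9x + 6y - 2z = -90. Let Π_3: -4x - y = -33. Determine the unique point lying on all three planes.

(8, 1, 12)

Solving the 3×3 linear system -x + 5y - 5z = -63, -9x + 6y - 2z = -90, -4x - y = -33 (e.g. by elimination or Cramer's rule, determinant = -123) gives (8, 1, 12).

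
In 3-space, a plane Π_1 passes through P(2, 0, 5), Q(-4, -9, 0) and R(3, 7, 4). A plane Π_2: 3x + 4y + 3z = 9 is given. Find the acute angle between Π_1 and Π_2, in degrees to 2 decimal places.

PQ = (-6, -9, -5), PR = (1, 7, -1); a normal to Π_1 is PQ × PR = (44, -11, -33).
Using P: Π_1 has equation 44x - 11y - 33z = -77.
cos θ = |n₁·n₂| / (|n₁||n₂|) = |-11| / (√3146 · √34).
θ = arccos(0.03363) ≈ 88.07°.

88.07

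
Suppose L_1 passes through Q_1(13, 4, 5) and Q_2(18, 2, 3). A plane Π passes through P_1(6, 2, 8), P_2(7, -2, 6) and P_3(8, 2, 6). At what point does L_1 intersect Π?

A direction vector for L_1 is Q_2 − Q_1 = (5, -2, -2).
P_1P_2 = (1, -4, -2), P_1P_3 = (2, 0, -2); a normal to Π is P_1P_2 × P_1P_3 = (8, -2, 8).
Using P_1: Π has equation 8x - 2y + 8z = 108.
Substitute r = (13, 4, 5) + t(5, -2, -2) into the plane: 136 + 28t = 108, so t = -1.
Intersection: (13, 4, 5) + (-1)·(5, -2, -2) = (8, 6, 7).

(8, 6, 7)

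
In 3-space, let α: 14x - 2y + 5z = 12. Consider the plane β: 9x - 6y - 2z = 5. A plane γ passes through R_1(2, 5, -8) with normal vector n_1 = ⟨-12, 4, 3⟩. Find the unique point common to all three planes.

γ: n_1·r = n_1·R_1 gives -12x + 4y + 3z = -28.
Solving the 3×3 linear system 14x - 2y + 5z = 12, 9x - 6y - 2z = 5, -12x + 4y + 3z = -28 (e.g. by elimination or Cramer's rule, determinant = -314) gives (3, 5, -4).

(3, 5, -4)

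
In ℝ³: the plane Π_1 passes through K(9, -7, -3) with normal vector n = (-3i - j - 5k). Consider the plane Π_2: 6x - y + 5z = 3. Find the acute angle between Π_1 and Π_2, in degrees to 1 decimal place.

25.6

Π_1: n·r = n·K gives -3x - y - 5z = -5.
cos θ = |n₁·n₂| / (|n₁||n₂|) = |-42| / (√35 · √62).
θ = arccos(0.90161) ≈ 25.6°.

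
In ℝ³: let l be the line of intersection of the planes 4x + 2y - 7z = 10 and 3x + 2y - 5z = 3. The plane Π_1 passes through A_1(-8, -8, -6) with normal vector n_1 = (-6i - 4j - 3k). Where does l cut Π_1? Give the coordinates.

(-9, -5, -8)

Direction of l: (4, 2, -7) × (3, 2, -5) = (4, -1, 2).
A point on l: solving the two plane equations with x = -25 gives (-25, -1, -16).
Π_1: n_1·r = n_1·A_1 gives -6x - 4y - 3z = 98.
Substitute r = (-25, -1, -16) + t(4, -1, 2) into the plane: 202 + (-26)t = 98, so t = 4.
Intersection: (-25, -1, -16) + 4·(4, -1, 2) = (-9, -5, -8).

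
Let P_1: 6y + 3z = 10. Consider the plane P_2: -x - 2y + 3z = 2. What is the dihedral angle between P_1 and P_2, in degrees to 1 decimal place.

83.1

cos θ = |n₁·n₂| / (|n₁||n₂|) = |-3| / (√45 · √14).
θ = arccos(0.11952) ≈ 83.1°.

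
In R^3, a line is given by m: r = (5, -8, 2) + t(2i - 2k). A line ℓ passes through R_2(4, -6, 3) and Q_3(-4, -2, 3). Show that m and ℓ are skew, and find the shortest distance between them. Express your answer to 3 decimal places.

1.633

A direction vector for ℓ is Q_3 − R_2 = (-8, 4, 0).
Common perpendicular direction n = (2, 0, -2) × (-8, 4, 0) = (8, 16, 8).
With w = (4, -6, 3) − (5, -8, 2) = (-1, 2, 1), w · n = 32.
Since n ≠ 0 the lines are not parallel, and w · n = 32 ≠ 0 so they do not intersect; hence they are skew.
Distance = |w · n| / |n| = |32| / √384 ≈ 1.633.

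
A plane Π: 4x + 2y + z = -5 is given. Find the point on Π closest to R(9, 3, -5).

(1, -1, -7)

Foot = R − λn with λ = (n·R − d)/|n|² = (37 − (-5))/21 = 2.
Foot = (9, 3, -5) − 2·(4, 2, 1) = (1, -1, -7).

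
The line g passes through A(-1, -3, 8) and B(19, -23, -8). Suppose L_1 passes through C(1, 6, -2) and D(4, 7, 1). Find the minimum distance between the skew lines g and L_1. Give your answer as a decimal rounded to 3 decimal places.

A direction vector for g is B − A = (20, -20, -16).
A direction vector for L_1 is D − C = (3, 1, 3).
Common perpendicular direction n = (20, -20, -16) × (3, 1, 3) = (-44, -108, 80).
With w = (1, 6, -2) − (-1, -3, 8) = (2, 9, -10), w · n = -1860.
Distance = |w · n| / |n| = |-1860| / √20000 ≈ 13.152.

13.152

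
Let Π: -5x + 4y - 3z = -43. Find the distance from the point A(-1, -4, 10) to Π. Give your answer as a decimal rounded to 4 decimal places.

n·A − d = (-5)·(-1) + (4)·(-4) + (-3)·(10) − (-43) = 2; |n| = √50.
Distance = |2| / √50 = 2/√50 ≈ 0.2828.

0.2828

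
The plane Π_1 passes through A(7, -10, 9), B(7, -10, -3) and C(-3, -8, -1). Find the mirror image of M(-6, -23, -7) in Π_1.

AB = (0, 0, -12), AC = (-10, 2, -10); a normal to Π_1 is AB × AC = (24, 120, 0).
Using A: Π_1 has equation 24x + 120y = -1032.
λ = (n·M − d)/|n|² = (-2904 − (-1032))/14976 = -1/8.
Reflection = M − 2λn = (-6, -23, -7) − (-1/4)·(24, 120, 0) = (0, 7, -7).

(0, 7, -7)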